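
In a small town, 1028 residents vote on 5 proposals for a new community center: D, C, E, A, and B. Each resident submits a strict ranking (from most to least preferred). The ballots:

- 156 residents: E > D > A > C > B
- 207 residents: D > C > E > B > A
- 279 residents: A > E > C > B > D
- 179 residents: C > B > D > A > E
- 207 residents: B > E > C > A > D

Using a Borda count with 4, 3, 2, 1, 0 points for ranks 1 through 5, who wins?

D: 156·3 + 207·4 + 279·0 + 179·2 + 207·0 = 1654
C: 156·1 + 207·3 + 279·2 + 179·4 + 207·2 = 2465
E: 156·4 + 207·2 + 279·3 + 179·0 + 207·3 = 2496
A: 156·2 + 207·0 + 279·4 + 179·1 + 207·1 = 1814
B: 156·0 + 207·1 + 279·1 + 179·3 + 207·4 = 1851
E has the highest Borda score (2496).

E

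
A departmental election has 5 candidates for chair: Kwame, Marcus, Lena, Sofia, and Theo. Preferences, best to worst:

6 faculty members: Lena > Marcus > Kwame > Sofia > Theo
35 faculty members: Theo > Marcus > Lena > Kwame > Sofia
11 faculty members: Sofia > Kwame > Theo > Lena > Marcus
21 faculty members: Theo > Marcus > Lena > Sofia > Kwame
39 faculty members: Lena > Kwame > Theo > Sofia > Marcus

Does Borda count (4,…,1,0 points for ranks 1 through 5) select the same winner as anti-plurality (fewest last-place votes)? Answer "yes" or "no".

no

Borda — scores: Kwame 197, Marcus 186, Lena 303, Sofia 110, Theo 324. Winner: Theo.
Anti-plurality — last-place votes: Kwame 21, Marcus 50, Lena 0, Sofia 35, Theo 6. Winner: Lena.
The two methods disagree.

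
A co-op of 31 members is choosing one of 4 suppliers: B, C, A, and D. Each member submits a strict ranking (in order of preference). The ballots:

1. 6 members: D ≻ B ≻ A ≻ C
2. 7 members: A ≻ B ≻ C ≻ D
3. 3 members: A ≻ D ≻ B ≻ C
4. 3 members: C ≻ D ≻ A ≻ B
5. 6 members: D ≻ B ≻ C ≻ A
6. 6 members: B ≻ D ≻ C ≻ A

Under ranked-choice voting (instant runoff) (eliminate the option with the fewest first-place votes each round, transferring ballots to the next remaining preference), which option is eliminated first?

Round 1: B 6, C 3, A 10, D 12. Eliminate C.

C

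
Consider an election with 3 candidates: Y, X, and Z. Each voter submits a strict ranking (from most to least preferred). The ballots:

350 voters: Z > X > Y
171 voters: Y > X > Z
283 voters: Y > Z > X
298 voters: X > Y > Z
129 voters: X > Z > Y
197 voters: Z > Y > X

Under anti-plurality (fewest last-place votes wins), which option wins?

Last-place votes: Y 479, X 480, Z 469.
Z is ranked last by the fewest voters, so Z wins.

Z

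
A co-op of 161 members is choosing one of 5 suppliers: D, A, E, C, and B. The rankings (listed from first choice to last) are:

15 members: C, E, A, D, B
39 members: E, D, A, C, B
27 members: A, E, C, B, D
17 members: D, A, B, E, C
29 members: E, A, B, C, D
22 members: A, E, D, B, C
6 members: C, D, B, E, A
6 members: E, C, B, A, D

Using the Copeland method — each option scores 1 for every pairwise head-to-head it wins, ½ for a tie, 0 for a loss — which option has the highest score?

E

D: beats B; loses to A, E, and C → score 1.
A: beats D, C, and B; loses to E → score 3.
E: beats D, A, C, and B → score 4.
C: beats D and B; loses to A and E → score 2.
B: loses to D, A, E, and C → score 0.
E has the best pairwise record.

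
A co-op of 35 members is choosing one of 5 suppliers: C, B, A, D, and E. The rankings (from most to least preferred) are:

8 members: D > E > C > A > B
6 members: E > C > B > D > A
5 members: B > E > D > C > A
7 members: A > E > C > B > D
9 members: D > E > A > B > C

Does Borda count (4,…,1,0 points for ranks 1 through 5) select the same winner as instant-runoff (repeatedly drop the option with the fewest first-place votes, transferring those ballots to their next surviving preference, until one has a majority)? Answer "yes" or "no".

yes

Borda — scores: C 53, B 48, A 54, D 84, E 111. Winner: E.
Instant-runoff — R1 C 0, B 5, A 7, D 17, E 6 (C out); R2 B 5, A 7, D 17, E 6 (B out); R3 A 7, D 17, E 11 (A out); R4 D 17, E 18 (E winner). Winner: E.
The two methods agree.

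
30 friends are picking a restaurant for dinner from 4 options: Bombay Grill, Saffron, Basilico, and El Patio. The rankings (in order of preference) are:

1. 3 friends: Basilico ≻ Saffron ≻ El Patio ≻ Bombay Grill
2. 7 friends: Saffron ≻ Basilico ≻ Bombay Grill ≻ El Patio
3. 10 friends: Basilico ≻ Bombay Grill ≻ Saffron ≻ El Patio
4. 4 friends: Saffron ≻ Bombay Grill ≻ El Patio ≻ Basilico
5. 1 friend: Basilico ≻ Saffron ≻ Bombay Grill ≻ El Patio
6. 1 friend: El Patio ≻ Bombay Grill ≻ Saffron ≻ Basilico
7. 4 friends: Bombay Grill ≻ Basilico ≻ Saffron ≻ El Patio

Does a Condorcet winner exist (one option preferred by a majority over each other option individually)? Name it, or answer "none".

Basilico

Basilico vs Bombay Grill: 21–9 for Basilico.
Basilico vs Saffron: 18–12 for Basilico.
Basilico vs El Patio: 25–5 for Basilico.
Basilico beats every other option head-to-head.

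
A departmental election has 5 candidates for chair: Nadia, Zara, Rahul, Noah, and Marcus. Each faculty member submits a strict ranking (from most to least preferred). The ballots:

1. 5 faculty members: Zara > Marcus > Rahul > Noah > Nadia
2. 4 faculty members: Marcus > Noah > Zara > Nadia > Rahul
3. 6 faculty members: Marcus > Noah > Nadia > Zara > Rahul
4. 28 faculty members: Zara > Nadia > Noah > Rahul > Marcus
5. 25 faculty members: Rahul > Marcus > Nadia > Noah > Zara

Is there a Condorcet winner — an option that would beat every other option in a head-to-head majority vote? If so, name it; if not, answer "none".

none

Checking pairwise contests:
Zara beats Nadia 37–31.
Noah beats Zara 35–33.
Nadia beats Rahul 38–30.
Nadia beats Noah 53–15.
Rahul beats Marcus 53–15.
Every option loses at least one head-to-head, so there is no Condorcet winner.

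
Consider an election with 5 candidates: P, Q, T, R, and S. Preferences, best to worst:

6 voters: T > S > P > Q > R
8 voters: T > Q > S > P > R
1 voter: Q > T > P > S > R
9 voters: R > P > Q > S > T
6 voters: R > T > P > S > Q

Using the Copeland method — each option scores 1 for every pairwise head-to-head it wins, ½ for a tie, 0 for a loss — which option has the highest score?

P: beats Q and S; ties R; loses to T → score 2.5.
Q: beats S; ties R; loses to P and T → score 1.5.
T: beats P, Q, and S; ties R → score 3.5.
R: ties P, Q, T, and S → score 2.
S: ties R; loses to P, Q, and T → score 0.5.
T has the best pairwise record.

T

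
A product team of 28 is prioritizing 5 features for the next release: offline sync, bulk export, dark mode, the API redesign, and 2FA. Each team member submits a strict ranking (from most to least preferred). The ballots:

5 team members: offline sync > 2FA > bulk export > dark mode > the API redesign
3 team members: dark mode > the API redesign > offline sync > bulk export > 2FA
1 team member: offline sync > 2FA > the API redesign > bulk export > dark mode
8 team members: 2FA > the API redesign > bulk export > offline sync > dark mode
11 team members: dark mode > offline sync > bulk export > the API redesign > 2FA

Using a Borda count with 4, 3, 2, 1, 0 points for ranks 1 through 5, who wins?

offline sync: 5·4 + 3·2 + 1·4 + 8·1 + 11·3 = 71
bulk export: 5·2 + 3·1 + 1·1 + 8·2 + 11·2 = 52
dark mode: 5·1 + 3·4 + 1·0 + 8·0 + 11·4 = 61
the API redesign: 5·0 + 3·3 + 1·2 + 8·3 + 11·1 = 46
2FA: 5·3 + 3·0 + 1·3 + 8·4 + 11·0 = 50
offline sync has the highest Borda score (71).

offline sync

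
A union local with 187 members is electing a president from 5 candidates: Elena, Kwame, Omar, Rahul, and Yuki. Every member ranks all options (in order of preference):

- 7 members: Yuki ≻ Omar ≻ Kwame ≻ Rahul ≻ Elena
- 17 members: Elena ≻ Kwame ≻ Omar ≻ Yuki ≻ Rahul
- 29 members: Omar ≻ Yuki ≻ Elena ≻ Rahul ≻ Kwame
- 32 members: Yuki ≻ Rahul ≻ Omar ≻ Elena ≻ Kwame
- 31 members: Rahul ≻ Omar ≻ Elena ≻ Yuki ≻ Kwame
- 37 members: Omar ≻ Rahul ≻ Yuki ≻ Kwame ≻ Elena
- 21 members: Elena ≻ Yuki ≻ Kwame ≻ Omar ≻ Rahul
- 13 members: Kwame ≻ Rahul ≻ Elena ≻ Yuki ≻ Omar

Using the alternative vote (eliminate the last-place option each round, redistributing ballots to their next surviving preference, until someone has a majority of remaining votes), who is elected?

Round 1: Elena 38, Kwame 13, Omar 66, Rahul 31, Yuki 39. Eliminate Kwame.
Round 2: Elena 38, Omar 66, Rahul 44, Yuki 39. Eliminate Elena.
Round 3: Omar 83, Rahul 44, Yuki 60. Eliminate Rahul.
Round 4: Omar 114, Yuki 73. Omar has a majority.

Omar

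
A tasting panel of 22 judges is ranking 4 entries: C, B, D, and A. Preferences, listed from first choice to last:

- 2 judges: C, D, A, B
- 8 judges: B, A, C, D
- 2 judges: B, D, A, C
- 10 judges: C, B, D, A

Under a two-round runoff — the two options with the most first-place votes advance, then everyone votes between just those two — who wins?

Round 1 first-place votes: C 12, B 10, D 0, A 0.
C and B advance.
Runoff: C is preferred to B by 12 voters; B by 10.
C wins the runoff.

C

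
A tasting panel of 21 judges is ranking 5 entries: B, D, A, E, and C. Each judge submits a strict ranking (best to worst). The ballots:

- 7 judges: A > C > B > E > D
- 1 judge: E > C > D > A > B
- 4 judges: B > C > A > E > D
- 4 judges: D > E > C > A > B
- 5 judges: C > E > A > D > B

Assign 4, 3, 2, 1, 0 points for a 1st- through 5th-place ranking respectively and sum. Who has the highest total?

C

B: 7·2 + 1·0 + 4·4 + 4·0 + 5·0 = 30
D: 7·0 + 1·2 + 4·0 + 4·4 + 5·1 = 23
A: 7·4 + 1·1 + 4·2 + 4·1 + 5·2 = 51
E: 7·1 + 1·4 + 4·1 + 4·3 + 5·3 = 42
C: 7·3 + 1·3 + 4·3 + 4·2 + 5·4 = 64
C has the highest Borda score (64).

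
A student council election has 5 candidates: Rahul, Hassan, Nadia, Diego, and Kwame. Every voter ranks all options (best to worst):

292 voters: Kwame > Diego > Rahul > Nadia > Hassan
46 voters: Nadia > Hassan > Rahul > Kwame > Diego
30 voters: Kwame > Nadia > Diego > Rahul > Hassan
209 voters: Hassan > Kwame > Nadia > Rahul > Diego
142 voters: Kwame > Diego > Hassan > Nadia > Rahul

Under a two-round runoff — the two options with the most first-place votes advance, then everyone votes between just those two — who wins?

Round 1 first-place votes: Rahul 0, Hassan 209, Nadia 46, Diego 0, Kwame 464.
Kwame and Hassan advance.
Runoff: Kwame is preferred to Hassan by 464 voters; Hassan by 255.
Kwame wins the runoff.

Kwame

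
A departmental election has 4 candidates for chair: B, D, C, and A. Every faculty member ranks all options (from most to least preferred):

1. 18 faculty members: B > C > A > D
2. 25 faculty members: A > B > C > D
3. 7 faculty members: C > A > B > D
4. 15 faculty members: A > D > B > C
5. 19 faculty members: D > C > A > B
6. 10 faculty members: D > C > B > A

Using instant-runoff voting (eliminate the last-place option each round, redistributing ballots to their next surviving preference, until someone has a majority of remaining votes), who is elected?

Round 1: B 18, D 29, C 7, A 40. Eliminate C.
Round 2: B 18, D 29, A 47. Eliminate B.
Round 3: D 29, A 65. A has a majority.

A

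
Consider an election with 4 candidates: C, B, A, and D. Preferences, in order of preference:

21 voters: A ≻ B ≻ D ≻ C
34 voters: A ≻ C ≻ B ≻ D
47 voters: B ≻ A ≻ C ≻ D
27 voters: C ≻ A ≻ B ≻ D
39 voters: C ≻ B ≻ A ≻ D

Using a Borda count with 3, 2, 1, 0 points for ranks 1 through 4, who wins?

A

C: 21·0 + 34·2 + 47·1 + 27·3 + 39·3 = 313
B: 21·2 + 34·1 + 47·3 + 27·1 + 39·2 = 322
A: 21·3 + 34·3 + 47·2 + 27·2 + 39·1 = 352
D: 21·1 + 34·0 + 47·0 + 27·0 + 39·0 = 21
A has the highest Borda score (352).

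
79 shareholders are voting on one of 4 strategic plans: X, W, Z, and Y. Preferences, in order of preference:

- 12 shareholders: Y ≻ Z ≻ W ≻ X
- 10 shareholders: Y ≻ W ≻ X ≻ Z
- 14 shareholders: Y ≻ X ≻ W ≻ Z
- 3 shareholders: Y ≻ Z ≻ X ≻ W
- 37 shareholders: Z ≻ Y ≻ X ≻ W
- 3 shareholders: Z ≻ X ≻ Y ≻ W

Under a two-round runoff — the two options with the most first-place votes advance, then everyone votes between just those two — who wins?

Round 1 first-place votes: X 0, W 0, Z 40, Y 39.
Z and Y advance.
Runoff: Z is preferred to Y by 40 voters; Y by 39.
Z wins the runoff.

Z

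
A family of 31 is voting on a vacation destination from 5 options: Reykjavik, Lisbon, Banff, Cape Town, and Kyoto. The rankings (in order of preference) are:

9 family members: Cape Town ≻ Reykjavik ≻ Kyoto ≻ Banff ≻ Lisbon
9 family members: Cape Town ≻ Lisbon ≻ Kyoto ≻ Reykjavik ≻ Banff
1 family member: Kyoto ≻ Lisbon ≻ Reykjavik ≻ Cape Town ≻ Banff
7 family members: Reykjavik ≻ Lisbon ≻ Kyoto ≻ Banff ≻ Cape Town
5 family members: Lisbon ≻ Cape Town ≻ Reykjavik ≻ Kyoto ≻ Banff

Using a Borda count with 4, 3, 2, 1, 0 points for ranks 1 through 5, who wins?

Reykjavik: 9·3 + 9·1 + 1·2 + 7·4 + 5·2 = 76
Lisbon: 9·0 + 9·3 + 1·3 + 7·3 + 5·4 = 71
Banff: 9·1 + 9·0 + 1·0 + 7·1 + 5·0 = 16
Cape Town: 9·4 + 9·4 + 1·1 + 7·0 + 5·3 = 88
Kyoto: 9·2 + 9·2 + 1·4 + 7·2 + 5·1 = 59
Cape Town has the highest Borda score (88).

Cape Town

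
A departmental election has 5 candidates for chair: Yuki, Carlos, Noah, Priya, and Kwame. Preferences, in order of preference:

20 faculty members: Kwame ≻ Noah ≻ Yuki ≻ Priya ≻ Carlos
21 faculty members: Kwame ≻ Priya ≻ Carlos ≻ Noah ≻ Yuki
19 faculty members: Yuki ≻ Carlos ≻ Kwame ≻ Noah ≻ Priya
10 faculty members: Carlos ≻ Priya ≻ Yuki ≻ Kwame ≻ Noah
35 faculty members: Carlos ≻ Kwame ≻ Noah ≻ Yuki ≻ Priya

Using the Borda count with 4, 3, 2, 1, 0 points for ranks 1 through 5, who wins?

Kwame

Yuki: 20·2 + 21·0 + 19·4 + 10·2 + 35·1 = 171
Carlos: 20·0 + 21·2 + 19·3 + 10·4 + 35·4 = 279
Noah: 20·3 + 21·1 + 19·1 + 10·0 + 35·2 = 170
Priya: 20·1 + 21·3 + 19·0 + 10·3 + 35·0 = 113
Kwame: 20·4 + 21·4 + 19·2 + 10·1 + 35·3 = 317
Kwame has the highest Borda score (317).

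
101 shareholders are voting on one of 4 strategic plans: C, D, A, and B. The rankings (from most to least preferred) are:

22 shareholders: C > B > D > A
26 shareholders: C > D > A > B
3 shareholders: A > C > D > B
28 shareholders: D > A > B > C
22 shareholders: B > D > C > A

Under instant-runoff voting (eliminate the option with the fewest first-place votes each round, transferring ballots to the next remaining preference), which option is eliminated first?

A

Round 1: C 48, D 28, A 3, B 22. Eliminate A.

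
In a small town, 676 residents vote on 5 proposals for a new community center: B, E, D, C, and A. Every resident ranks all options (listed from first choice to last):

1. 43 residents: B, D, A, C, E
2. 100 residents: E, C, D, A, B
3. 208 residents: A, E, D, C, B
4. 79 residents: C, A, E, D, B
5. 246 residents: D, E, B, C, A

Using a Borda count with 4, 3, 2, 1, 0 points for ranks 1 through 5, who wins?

B: 43·4 + 100·0 + 208·0 + 79·0 + 246·2 = 664
E: 43·0 + 100·4 + 208·3 + 79·2 + 246·3 = 1920
D: 43·3 + 100·2 + 208·2 + 79·1 + 246·4 = 1808
C: 43·1 + 100·3 + 208·1 + 79·4 + 246·1 = 1113
A: 43·2 + 100·1 + 208·4 + 79·3 + 246·0 = 1255
E has the highest Borda score (1920).

E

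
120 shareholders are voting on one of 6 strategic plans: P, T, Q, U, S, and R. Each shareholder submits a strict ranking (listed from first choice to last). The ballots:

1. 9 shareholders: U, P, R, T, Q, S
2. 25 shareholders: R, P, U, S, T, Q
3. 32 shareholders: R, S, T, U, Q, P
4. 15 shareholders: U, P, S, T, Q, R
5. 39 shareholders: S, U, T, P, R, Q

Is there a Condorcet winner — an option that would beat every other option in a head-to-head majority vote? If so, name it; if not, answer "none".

Checking pairwise contests:
T beats P 71–49.
U beats T 88–32.
P beats Q 88–32.
S beats U 71–49.
R beats S 66–54.
P beats R 63–57.
Every option loses at least one head-to-head, so there is no Condorcet winner.

none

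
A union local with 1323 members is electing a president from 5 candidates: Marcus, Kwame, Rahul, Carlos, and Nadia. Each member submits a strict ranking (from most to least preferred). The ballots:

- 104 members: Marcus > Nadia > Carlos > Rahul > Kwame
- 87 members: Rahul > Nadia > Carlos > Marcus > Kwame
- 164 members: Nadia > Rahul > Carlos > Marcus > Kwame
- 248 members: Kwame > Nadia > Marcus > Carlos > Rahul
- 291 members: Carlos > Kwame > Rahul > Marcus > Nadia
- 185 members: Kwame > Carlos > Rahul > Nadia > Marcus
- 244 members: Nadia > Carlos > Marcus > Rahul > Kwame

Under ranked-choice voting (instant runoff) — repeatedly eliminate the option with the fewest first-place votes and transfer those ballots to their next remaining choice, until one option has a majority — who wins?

Kwame

Round 1: Marcus 104, Kwame 433, Rahul 87, Carlos 291, Nadia 408. Eliminate Rahul.
Round 2: Marcus 104, Kwame 433, Carlos 291, Nadia 495. Eliminate Marcus.
Round 3: Kwame 433, Carlos 291, Nadia 599. Eliminate Carlos.
Round 4: Kwame 724, Nadia 599. Kwame has a majority.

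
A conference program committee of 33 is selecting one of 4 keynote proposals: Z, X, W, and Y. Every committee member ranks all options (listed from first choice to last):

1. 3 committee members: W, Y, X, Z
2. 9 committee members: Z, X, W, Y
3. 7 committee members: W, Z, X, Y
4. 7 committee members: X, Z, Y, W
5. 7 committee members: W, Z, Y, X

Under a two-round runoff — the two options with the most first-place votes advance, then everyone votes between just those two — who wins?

Round 1 first-place votes: Z 9, X 7, W 17, Y 0.
W and Z advance.
Runoff: W is preferred to Z by 17 voters; Z by 16.
W wins the runoff.

W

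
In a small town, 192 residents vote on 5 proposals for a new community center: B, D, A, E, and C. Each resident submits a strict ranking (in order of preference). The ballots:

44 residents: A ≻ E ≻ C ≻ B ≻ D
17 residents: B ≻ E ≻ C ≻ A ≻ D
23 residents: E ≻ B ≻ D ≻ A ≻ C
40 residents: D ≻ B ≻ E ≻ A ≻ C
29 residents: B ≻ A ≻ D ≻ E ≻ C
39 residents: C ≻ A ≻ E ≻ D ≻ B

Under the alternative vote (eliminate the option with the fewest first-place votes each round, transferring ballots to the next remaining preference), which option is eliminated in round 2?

C

Round 1: B 46, D 40, A 44, E 23, C 39. Eliminate E.
Round 2: B 69, D 40, A 44, C 39. Eliminate C.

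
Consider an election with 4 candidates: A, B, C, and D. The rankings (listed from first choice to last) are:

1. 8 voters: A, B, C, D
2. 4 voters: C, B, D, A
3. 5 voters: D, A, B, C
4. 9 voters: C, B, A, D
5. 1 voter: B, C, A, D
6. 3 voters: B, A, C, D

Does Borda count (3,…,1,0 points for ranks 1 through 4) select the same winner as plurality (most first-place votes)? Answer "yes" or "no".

no

Borda — scores: A 50, B 59, C 52, D 19. Winner: B.
Plurality — first-place votes: A 8, B 4, C 13, D 5. Winner: C.
The two methods disagree.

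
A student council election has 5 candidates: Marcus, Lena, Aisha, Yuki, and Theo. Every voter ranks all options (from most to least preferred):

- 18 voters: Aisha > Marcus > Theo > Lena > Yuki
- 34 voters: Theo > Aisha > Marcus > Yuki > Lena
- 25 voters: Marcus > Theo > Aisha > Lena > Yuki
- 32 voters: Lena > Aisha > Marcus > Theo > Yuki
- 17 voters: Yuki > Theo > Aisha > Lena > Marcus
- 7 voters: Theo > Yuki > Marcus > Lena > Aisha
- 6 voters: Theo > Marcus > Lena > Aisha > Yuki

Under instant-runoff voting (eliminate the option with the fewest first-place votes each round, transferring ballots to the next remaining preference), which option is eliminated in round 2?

Round 1: Marcus 25, Lena 32, Aisha 18, Yuki 17, Theo 47. Eliminate Yuki.
Round 2: Marcus 25, Lena 32, Aisha 18, Theo 64. Eliminate Aisha.

Aisha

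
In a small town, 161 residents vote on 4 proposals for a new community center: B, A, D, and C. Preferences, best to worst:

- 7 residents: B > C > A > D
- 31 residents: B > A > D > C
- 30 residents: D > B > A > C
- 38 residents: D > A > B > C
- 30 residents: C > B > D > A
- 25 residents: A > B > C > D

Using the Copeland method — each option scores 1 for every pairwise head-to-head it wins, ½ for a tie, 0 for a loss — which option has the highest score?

B: beats A, D, and C → score 3.
A: beats C; loses to B and D → score 1.
D: beats A and C; loses to B → score 2.
C: loses to B, A, and D → score 0.
B has the best pairwise record.

B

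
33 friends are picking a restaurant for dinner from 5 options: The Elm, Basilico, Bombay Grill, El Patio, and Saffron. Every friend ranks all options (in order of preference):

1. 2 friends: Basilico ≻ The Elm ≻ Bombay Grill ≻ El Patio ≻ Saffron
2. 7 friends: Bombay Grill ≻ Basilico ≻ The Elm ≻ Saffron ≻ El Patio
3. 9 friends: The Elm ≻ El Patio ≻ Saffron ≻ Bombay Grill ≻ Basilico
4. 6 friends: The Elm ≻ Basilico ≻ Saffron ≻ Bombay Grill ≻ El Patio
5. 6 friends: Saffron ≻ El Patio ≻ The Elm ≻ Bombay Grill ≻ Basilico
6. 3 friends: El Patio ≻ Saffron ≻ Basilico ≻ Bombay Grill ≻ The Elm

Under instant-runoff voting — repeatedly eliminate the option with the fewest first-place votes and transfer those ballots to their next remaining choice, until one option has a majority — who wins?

Round 1: The Elm 15, Basilico 2, Bombay Grill 7, El Patio 3, Saffron 6. Eliminate Basilico.
Round 2: The Elm 17, Bombay Grill 7, El Patio 3, Saffron 6. The Elm has a majority.

The Elm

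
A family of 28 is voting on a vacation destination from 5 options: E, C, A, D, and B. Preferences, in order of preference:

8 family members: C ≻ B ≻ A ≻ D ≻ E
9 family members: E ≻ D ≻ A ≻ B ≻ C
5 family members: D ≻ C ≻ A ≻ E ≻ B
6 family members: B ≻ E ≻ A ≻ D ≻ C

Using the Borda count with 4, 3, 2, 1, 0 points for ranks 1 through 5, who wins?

D

E: 8·0 + 9·4 + 5·1 + 6·3 = 59
C: 8·4 + 9·0 + 5·3 + 6·0 = 47
A: 8·2 + 9·2 + 5·2 + 6·2 = 56
D: 8·1 + 9·3 + 5·4 + 6·1 = 61
B: 8·3 + 9·1 + 5·0 + 6·4 = 57
D has the highest Borda score (61).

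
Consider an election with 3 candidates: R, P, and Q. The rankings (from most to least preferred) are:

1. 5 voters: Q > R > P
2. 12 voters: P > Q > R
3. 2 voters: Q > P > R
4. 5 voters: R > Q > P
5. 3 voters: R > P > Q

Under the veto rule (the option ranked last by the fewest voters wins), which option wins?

Last-place votes: R 14, P 10, Q 3.
Q is ranked last by the fewest voters, so Q wins.

Q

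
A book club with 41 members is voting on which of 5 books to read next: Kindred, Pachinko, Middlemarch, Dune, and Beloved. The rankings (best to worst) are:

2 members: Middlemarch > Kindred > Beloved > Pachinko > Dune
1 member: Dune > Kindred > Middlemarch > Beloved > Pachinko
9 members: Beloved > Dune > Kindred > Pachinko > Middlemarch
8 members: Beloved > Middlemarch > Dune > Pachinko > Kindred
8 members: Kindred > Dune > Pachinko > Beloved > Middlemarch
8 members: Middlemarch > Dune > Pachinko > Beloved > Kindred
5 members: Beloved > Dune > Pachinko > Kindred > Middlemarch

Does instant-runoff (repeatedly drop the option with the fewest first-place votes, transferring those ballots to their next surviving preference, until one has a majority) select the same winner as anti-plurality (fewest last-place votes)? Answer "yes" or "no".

yes

Instant-runoff — R1 Kindred 8, Pachinko 0, Middlemarch 10, Dune 1, Beloved 22 (Beloved winner). Winner: Beloved.
Anti-plurality — last-place votes: Kindred 16, Pachinko 1, Middlemarch 22, Dune 2, Beloved 0. Winner: Beloved.
The two methods agree.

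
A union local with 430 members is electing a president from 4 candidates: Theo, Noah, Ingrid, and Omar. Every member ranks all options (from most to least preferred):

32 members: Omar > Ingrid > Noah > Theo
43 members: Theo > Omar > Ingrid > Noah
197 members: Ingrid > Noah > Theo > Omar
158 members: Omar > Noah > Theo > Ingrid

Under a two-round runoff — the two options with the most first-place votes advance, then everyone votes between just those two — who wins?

Omar

Round 1 first-place votes: Theo 43, Noah 0, Ingrid 197, Omar 190.
Ingrid and Omar advance.
Runoff: Ingrid is preferred to Omar by 197 voters; Omar by 233.
Omar wins the runoff.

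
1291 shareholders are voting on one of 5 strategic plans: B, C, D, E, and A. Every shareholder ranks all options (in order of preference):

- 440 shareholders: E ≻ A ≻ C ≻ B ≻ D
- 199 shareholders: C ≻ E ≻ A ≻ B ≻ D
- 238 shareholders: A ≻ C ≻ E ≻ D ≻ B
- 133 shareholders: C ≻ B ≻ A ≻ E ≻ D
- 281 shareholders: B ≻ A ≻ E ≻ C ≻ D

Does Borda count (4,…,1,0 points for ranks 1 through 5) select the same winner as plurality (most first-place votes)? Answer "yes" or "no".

Borda — scores: B 2162, C 3203, D 238, E 3528, A 3779. Winner: A.
Plurality — first-place votes: B 281, C 332, D 0, E 440, A 238. Winner: E.
The two methods disagree.

no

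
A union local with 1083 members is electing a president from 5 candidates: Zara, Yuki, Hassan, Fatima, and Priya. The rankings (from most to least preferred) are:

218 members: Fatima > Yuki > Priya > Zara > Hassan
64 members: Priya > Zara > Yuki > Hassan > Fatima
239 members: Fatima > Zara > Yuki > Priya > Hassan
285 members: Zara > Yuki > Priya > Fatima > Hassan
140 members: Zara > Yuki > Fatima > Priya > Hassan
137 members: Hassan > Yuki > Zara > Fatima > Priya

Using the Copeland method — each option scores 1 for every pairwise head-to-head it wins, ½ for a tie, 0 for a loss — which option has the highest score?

Zara: beats Yuki, Hassan, Fatima, and Priya → score 4.
Yuki: beats Hassan, Fatima, and Priya; loses to Zara → score 3.
Hassan: loses to Zara, Yuki, Fatima, and Priya → score 0.
Fatima: beats Hassan and Priya; loses to Zara and Yuki → score 2.
Priya: beats Hassan; loses to Zara, Yuki, and Fatima → score 1.
Zara has the best pairwise record.

Zara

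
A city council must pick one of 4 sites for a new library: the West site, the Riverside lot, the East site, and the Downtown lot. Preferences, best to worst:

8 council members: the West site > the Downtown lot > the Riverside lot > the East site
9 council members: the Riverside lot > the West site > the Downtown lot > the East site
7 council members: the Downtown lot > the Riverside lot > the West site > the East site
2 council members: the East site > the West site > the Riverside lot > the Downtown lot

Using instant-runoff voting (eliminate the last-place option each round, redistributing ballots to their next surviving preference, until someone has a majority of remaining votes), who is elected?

Round 1: the West site 8, the Riverside lot 9, the East site 2, the Downtown lot 7. Eliminate the East site.
Round 2: the West site 10, the Riverside lot 9, the Downtown lot 7. Eliminate the Downtown lot.
Round 3: the West site 10, the Riverside lot 16. The Riverside lot has a majority.

the Riverside lot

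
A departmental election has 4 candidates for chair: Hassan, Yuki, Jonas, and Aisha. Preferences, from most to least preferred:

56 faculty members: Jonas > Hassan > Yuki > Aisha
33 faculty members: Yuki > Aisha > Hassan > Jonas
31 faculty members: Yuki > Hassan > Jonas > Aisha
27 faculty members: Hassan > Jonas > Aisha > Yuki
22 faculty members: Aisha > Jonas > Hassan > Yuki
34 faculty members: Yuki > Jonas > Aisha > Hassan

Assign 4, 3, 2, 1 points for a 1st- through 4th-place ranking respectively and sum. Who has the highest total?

Jonas

Hassan: 56·3 + 33·2 + 31·3 + 27·4 + 22·2 + 34·1 = 513
Yuki: 56·2 + 33·4 + 31·4 + 27·1 + 22·1 + 34·4 = 553
Jonas: 56·4 + 33·1 + 31·2 + 27·3 + 22·3 + 34·3 = 568
Aisha: 56·1 + 33·3 + 31·1 + 27·2 + 22·4 + 34·2 = 396
Jonas has the highest Borda score (568).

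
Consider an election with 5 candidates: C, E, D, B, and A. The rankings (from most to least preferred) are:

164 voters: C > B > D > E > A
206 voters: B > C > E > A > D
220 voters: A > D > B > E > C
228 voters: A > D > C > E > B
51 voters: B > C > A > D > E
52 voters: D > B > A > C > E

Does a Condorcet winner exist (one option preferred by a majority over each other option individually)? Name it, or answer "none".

Checking pairwise contests:
D beats C 500–421.
C beats E 701–220.
A beats D 705–216.
D beats B 500–421.
B beats A 473–448.
Every option loses at least one head-to-head, so there is no Condorcet winner.

none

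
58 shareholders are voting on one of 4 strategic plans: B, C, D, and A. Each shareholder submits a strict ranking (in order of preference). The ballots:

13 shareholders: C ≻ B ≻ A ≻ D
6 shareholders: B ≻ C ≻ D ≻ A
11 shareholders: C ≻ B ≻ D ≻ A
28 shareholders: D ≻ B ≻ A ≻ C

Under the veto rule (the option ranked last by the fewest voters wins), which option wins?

Last-place votes: B 0, C 28, D 13, A 17.
B is ranked last by the fewest voters, so B wins.

B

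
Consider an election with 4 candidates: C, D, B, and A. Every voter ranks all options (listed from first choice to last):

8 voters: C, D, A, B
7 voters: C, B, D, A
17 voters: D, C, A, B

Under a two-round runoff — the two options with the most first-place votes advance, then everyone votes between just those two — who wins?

D

Round 1 first-place votes: C 15, D 17, B 0, A 0.
D and C advance.
Runoff: D is preferred to C by 17 voters; C by 15.
D wins the runoff.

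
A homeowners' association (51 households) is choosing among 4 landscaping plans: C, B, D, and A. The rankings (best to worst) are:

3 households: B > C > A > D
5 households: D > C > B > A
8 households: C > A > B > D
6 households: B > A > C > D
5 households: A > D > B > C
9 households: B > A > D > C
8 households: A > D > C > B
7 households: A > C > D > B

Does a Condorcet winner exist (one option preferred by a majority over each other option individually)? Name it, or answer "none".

A

A vs C: 35–16 for A.
A vs B: 28–23 for A.
A vs D: 46–5 for A.
A beats every other option head-to-head.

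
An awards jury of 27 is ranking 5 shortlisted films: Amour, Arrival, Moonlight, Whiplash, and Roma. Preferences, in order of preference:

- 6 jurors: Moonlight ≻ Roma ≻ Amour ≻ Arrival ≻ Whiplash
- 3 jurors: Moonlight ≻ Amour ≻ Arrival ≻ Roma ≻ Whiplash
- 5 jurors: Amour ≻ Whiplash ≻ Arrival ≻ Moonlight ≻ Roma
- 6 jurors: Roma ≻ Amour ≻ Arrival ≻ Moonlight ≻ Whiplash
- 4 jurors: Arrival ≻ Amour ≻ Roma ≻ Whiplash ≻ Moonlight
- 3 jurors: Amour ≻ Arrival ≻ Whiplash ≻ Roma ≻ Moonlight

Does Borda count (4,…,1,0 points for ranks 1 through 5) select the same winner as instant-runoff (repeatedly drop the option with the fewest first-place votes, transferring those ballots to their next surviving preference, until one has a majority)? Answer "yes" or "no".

yes

Borda — scores: Amour 83, Arrival 59, Moonlight 47, Whiplash 25, Roma 56. Winner: Amour.
Instant-runoff — R1 Amour 8, Arrival 4, Moonlight 9, Whiplash 0, Roma 6 (Whiplash out); R2 Amour 8, Arrival 4, Moonlight 9, Roma 6 (Arrival out); R3 Amour 12, Moonlight 9, Roma 6 (Roma out); R4 Amour 18, Moonlight 9 (Amour winner). Winner: Amour.
The two methods agree.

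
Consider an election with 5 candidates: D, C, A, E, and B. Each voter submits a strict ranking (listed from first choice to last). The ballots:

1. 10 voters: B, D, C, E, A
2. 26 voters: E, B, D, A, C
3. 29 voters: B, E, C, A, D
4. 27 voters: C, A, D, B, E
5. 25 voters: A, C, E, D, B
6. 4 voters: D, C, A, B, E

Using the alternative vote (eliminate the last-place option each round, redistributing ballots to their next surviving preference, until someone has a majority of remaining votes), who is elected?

Round 1: D 4, C 27, A 25, E 26, B 39. Eliminate D.
Round 2: C 31, A 25, E 26, B 39. Eliminate A.
Round 3: C 56, E 26, B 39. Eliminate E.
Round 4: C 56, B 65. B has a majority.

B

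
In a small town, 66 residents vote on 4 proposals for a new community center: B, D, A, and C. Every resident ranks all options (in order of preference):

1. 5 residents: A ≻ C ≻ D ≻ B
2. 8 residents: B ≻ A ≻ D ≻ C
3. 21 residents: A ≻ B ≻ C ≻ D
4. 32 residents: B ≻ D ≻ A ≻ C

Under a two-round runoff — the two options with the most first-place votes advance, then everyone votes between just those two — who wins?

B

Round 1 first-place votes: B 40, D 0, A 26, C 0.
B and A advance.
Runoff: B is preferred to A by 40 voters; A by 26.
B wins the runoff.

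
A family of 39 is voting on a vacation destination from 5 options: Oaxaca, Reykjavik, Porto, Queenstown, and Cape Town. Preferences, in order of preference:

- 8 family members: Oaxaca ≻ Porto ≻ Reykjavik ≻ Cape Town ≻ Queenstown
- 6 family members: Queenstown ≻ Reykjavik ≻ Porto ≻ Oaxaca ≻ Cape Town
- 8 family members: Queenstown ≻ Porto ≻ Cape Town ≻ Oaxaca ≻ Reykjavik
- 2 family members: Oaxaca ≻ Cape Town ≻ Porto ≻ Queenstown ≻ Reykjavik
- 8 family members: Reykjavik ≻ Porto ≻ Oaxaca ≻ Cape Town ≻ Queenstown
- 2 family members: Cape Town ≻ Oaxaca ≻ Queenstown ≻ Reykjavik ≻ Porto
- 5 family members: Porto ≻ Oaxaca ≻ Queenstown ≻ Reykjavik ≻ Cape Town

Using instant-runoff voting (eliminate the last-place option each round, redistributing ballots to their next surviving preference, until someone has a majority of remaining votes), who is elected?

Oaxaca

Round 1: Oaxaca 10, Reykjavik 8, Porto 5, Queenstown 14, Cape Town 2. Eliminate Cape Town.
Round 2: Oaxaca 12, Reykjavik 8, Porto 5, Queenstown 14. Eliminate Porto.
Round 3: Oaxaca 17, Reykjavik 8, Queenstown 14. Eliminate Reykjavik.
Round 4: Oaxaca 25, Queenstown 14. Oaxaca has a majority.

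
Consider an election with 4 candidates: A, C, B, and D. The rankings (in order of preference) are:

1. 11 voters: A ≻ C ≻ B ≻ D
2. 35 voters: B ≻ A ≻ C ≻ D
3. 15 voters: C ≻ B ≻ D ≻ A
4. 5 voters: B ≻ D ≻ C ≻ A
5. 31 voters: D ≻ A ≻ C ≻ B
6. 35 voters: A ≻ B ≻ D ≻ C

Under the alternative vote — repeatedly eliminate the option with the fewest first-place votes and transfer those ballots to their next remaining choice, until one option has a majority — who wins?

A

Round 1: A 46, C 15, B 40, D 31. Eliminate C.
Round 2: A 46, B 55, D 31. Eliminate D.
Round 3: A 77, B 55. A has a majority.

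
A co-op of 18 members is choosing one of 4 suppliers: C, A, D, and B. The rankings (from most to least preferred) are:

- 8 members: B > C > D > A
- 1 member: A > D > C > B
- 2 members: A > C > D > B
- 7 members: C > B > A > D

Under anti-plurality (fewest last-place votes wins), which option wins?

Last-place votes: C 0, A 8, D 7, B 3.
C is ranked last by the fewest voters, so C wins.

C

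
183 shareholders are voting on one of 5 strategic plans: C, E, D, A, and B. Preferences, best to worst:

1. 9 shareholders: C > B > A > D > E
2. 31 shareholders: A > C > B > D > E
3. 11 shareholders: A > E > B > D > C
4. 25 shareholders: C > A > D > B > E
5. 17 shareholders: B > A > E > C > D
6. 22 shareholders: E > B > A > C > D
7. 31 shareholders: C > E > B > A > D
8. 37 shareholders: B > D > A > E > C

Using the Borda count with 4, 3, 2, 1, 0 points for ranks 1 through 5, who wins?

C: 9·4 + 31·3 + 11·0 + 25·4 + 17·1 + 22·1 + 31·4 + 37·0 = 392
E: 9·0 + 31·0 + 11·3 + 25·0 + 17·2 + 22·4 + 31·3 + 37·1 = 285
D: 9·1 + 31·1 + 11·1 + 25·2 + 17·0 + 22·0 + 31·0 + 37·3 = 212
A: 9·2 + 31·4 + 11·4 + 25·3 + 17·3 + 22·2 + 31·1 + 37·2 = 461
B: 9·3 + 31·2 + 11·2 + 25·1 + 17·4 + 22·3 + 31·2 + 37·4 = 480
B has the highest Borda score (480).

B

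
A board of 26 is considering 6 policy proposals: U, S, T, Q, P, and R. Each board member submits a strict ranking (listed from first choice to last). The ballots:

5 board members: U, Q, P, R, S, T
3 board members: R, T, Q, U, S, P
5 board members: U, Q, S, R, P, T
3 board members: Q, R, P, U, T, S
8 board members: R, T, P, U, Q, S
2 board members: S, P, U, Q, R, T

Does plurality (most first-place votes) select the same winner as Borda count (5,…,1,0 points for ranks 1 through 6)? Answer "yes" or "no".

yes

Plurality — first-place votes: U 10, S 2, T 0, Q 3, P 0, R 11. Winner: R.
Borda — scores: U 84, S 33, T 47, Q 76, P 61, R 89. Winner: R.
The two methods agree.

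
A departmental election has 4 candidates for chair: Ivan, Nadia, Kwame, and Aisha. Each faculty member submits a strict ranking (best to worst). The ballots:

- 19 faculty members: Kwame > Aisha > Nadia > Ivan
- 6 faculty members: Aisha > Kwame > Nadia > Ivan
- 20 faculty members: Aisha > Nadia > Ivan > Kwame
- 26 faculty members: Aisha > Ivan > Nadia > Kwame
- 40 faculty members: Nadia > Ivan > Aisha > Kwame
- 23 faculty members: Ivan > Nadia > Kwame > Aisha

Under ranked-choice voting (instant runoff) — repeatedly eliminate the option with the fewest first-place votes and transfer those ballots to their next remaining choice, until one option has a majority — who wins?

Round 1: Ivan 23, Nadia 40, Kwame 19, Aisha 52. Eliminate Kwame.
Round 2: Ivan 23, Nadia 40, Aisha 71. Aisha has a majority.

Aisha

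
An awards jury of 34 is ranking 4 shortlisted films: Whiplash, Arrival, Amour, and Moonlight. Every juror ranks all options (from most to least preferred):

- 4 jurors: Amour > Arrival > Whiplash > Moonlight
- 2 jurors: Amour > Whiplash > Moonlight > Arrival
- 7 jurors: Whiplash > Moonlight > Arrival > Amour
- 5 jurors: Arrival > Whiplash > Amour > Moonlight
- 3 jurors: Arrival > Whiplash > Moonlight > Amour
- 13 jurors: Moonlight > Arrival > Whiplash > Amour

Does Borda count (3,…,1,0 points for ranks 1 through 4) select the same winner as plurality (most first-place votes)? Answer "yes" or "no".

no

Borda — scores: Whiplash 58, Arrival 65, Amour 23, Moonlight 58. Winner: Arrival.
Plurality — first-place votes: Whiplash 7, Arrival 8, Amour 6, Moonlight 13. Winner: Moonlight.
The two methods disagree.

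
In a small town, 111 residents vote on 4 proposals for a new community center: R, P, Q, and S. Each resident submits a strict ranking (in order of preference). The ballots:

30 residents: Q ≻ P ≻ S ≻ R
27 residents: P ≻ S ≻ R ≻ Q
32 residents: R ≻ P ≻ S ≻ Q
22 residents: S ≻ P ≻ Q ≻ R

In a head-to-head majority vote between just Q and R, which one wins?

R

Voters preferring Q to R: 52; preferring R to Q: 59.
R wins the head-to-head.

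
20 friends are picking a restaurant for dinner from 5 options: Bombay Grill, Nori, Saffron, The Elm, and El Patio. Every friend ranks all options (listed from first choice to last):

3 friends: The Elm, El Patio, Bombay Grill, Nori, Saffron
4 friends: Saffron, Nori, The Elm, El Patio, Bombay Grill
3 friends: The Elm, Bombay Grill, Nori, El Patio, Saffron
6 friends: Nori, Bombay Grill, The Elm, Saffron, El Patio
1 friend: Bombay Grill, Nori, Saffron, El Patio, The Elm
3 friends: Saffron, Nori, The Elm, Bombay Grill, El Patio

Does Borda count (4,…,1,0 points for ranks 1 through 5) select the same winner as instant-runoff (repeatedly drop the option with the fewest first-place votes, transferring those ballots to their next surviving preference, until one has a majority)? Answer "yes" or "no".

yes

Borda — scores: Bombay Grill 40, Nori 57, Saffron 36, The Elm 50, El Patio 17. Winner: Nori.
Instant-runoff — R1 Bombay Grill 1, Nori 6, Saffron 7, The Elm 6, El Patio 0 (El Patio out); R2 Bombay Grill 1, Nori 6, Saffron 7, The Elm 6 (Bombay Grill out); R3 Nori 7, Saffron 7, The Elm 6 (The Elm out); R4 Nori 13, Saffron 7 (Nori winner). Winner: Nori.
The two methods agree.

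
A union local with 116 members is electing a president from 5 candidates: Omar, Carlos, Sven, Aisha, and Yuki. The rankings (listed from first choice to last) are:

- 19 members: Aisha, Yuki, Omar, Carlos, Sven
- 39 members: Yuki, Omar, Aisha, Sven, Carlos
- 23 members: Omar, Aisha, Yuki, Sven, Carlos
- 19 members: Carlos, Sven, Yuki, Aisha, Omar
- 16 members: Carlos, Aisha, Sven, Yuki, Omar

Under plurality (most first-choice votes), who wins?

Yuki

First-place votes: Omar 23, Carlos 35, Sven 0, Aisha 19, Yuki 39.
Yuki has the most first-place votes.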